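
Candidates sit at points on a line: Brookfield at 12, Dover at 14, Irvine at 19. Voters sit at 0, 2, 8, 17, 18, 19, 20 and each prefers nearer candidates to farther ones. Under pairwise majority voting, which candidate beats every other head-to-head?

With single-peaked preferences on a line, the Condorcet winner is the candidate closest to the median voter.
The median voter (position 17) is closest to Irvine at 19.
Check: Irvine vs Dover — voters closer to Irvine: 4 of 7.

Irvine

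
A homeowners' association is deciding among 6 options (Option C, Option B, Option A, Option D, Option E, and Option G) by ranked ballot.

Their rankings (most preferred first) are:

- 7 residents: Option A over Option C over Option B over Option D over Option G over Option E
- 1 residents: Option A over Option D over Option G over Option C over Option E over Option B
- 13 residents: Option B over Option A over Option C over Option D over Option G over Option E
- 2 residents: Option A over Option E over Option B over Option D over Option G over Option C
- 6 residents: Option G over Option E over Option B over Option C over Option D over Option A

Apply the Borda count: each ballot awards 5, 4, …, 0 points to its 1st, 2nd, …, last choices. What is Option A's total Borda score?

Borda scores:
  Option C: 7·4 + 2 + 13·3 + 2·0 + 6·2 = 81
  Option B: 7·3 + 0 + 13·5 + 2·3 + 6·3 = 110
  Option A: 7·5 + 5 + 13·4 + 2·5 + 6·0 = 102
  Option D: 7·2 + 4 + 13·2 + 2·2 + 6·1 = 54
  Option E: 7·0 + 1 + 13·0 + 2·4 + 6·4 = 33
  Option G: 7·1 + 3 + 13·1 + 2·1 + 6·5 = 55

102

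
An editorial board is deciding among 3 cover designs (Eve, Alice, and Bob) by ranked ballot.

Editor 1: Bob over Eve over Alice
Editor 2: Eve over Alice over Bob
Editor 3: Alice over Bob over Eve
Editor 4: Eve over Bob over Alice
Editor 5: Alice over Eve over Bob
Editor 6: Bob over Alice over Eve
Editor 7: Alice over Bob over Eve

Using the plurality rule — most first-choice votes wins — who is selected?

Alice

First-place vote totals:
  Eve: 2
  Alice: 3
  Bob: 2
Alice has the most first-place votes.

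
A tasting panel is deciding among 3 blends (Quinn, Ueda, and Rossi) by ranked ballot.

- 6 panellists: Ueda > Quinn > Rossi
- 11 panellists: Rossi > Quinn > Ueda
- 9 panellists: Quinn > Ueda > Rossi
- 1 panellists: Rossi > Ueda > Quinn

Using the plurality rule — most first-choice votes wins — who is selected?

First-place vote totals:
  Quinn: 9
  Ueda: 6
  Rossi: 12
Rossi has the most first-place votes.

Rossi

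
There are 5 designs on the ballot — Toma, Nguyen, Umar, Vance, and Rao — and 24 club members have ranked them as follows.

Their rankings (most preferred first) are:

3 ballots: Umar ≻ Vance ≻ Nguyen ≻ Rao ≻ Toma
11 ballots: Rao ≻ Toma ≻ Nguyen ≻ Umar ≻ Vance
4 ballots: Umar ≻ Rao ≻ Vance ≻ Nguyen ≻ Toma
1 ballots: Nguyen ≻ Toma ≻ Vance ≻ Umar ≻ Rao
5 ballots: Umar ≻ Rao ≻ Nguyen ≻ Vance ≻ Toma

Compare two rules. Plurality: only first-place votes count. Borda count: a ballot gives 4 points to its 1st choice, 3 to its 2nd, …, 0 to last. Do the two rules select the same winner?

No

Plurality first-place counts: Toma 0, Nguyen 1, Umar 12, Vance 0, Rao 11 → Umar.
Borda totals: Toma 36, Nguyen 46, Umar 60, Vance 24, Rao 74 → Rao.
The two rules disagree: plurality picks Umar, Borda picks Rao.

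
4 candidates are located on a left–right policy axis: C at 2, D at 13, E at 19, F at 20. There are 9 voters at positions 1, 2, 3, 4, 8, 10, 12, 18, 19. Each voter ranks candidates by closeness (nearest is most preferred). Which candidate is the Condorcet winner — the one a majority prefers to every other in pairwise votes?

With single-peaked preferences on a line, the Condorcet winner is the candidate closest to the median voter.
The median voter (position 8) is closest to D at 13.
Check: D vs C — voters closer to D: 5 of 9.

D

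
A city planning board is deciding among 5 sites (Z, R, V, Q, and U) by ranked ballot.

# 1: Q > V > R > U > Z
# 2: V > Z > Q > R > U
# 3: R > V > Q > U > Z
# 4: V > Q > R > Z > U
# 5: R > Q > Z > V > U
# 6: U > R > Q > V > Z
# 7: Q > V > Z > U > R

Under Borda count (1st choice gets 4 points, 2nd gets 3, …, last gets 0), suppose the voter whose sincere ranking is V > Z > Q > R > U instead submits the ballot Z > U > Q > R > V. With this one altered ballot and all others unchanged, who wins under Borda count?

Borda totals with the altered ballot: Z 9, R 16, V 15, Q 20, U 10.
The winner is unchanged: still Q.

Q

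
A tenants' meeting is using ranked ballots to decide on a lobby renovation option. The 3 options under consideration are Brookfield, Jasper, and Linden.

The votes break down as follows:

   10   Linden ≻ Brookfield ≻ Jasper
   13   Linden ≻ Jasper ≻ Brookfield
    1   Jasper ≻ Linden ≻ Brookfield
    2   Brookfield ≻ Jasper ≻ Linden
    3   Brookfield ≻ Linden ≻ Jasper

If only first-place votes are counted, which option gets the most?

Linden

First-place vote totals:
  Brookfield: 5
  Jasper: 1
  Linden: 23
Linden has the most first-place votes.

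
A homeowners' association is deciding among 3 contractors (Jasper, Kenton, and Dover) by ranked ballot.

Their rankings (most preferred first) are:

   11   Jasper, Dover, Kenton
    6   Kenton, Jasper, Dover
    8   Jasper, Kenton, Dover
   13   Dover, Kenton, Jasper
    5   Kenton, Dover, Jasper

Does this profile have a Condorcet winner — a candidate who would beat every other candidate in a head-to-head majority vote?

Head-to-head results (43 voters total):
Jasper vs Kenton: Kenton wins 24–19.
Jasper vs Dover: Jasper wins 25–18.
Kenton vs Dover: Dover wins 24–19.
No candidate beats all others: Jasper beats Dover beats Kenton beats Jasper, a majority cycle.

No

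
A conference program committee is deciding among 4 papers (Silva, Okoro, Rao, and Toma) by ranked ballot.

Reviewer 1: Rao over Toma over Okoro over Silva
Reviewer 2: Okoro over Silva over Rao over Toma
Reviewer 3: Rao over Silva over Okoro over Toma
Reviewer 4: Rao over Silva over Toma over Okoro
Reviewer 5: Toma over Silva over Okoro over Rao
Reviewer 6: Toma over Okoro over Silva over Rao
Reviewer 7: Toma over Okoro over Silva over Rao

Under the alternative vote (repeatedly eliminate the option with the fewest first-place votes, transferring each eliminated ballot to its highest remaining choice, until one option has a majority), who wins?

Rao

Round 1: Rao 3, Toma 3, Okoro 1, Silva 0. Silva has the fewest and is eliminated.
Round 2: Rao 3, Toma 3, Okoro 1. Okoro has the fewest and is eliminated.
Round 3: Rao 4, Toma 3. Rao has a majority.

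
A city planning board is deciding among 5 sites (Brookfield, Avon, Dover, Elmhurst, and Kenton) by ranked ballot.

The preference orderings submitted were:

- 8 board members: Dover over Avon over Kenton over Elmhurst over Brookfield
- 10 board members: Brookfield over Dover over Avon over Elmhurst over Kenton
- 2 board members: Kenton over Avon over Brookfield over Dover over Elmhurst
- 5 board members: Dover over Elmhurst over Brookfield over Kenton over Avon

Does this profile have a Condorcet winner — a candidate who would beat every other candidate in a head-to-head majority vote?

Head-to-head results (25 voters total):
Brookfield vs Avon: Brookfield wins 15–10.
Brookfield vs Dover: Dover wins 13–12.
Brookfield vs Elmhurst: Elmhurst wins 13–12.
Brookfield vs Kenton: Brookfield wins 15–10.
Avon vs Dover: Dover wins 23–2.
Avon vs Elmhurst: Avon wins 20–5.
Avon vs Kenton: Avon wins 18–7.
Dover vs Elmhurst: Dover wins 25–0.
Dover vs Kenton: Dover wins 23–2.
Elmhurst vs Kenton: Elmhurst wins 15–10.
Dover beats each rival — Brookfield (13–12), Avon (23–2), Elmhurst (25–0), Kenton (23–2) — so Dover is the Condorcet winner.

Yes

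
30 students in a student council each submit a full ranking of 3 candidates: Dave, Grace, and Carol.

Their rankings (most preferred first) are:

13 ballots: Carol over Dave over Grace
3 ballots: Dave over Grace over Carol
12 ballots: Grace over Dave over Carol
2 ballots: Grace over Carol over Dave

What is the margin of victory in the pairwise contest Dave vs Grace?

Ballots ranking Dave above Grace: 13+3 = 16.
Ballots ranking Grace above Dave: 12+2 = 14.
Dave wins 16–14, a margin of 2.

2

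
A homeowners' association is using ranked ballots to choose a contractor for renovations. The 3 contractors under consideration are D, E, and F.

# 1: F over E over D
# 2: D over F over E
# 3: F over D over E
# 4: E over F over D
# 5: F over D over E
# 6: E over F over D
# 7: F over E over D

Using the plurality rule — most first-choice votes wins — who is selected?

First-place vote totals:
  D: 1
  E: 2
  F: 4
F has the most first-place votes.

F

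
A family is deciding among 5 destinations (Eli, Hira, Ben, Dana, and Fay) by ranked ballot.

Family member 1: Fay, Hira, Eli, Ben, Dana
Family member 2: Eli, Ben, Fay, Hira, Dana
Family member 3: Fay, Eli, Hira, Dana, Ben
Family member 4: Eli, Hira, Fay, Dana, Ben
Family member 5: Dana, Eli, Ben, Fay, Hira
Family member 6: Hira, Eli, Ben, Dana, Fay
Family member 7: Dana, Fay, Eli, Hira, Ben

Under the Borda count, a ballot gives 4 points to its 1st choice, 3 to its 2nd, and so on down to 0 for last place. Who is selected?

Eli

Borda scores:
  Eli: 2 + 4 + 3 + 4 + 3 + 3 + 2 = 21
  Hira: 3 + 1 + 2 + 3 + 0 + 4 + 1 = 14
  Ben: 1 + 3 + 0 + 0 + 2 + 2 + 0 = 8
  Dana: 0 + 0 + 1 + 1 + 4 + 1 + 4 = 11
  Fay: 4 + 2 + 4 + 2 + 1 + 0 + 3 = 16
Eli has the highest total.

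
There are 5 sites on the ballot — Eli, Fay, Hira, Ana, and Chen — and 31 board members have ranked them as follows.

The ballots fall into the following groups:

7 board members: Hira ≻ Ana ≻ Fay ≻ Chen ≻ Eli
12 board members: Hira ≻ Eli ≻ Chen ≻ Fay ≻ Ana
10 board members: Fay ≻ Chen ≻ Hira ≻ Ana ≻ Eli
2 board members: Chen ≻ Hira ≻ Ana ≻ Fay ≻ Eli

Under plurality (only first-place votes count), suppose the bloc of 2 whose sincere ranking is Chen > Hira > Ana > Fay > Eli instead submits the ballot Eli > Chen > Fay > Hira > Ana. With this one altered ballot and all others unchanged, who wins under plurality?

First-place totals with the altered ballot: Eli 2, Fay 10, Hira 19, Ana 0, Chen 0.
The winner is unchanged: still Hira.

Hira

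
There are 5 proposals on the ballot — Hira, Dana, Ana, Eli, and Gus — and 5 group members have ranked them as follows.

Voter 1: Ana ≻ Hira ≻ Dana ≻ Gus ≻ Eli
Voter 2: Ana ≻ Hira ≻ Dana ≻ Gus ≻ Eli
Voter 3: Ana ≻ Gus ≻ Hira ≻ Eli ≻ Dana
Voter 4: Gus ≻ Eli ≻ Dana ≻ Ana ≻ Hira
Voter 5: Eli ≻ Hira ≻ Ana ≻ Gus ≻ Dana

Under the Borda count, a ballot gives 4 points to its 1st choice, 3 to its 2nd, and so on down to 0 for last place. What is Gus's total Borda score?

10

Borda scores:
  Hira: 3 + 3 + 2 + 0 + 3 = 11
  Dana: 2 + 2 + 0 + 2 + 0 = 6
  Ana: 4 + 4 + 4 + 1 + 2 = 15
  Eli: 0 + 0 + 1 + 3 + 4 = 8
  Gus: 1 + 1 + 3 + 4 + 1 = 10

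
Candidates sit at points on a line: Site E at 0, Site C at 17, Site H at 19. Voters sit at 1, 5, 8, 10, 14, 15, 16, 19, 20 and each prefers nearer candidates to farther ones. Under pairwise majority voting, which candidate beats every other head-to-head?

Site C

With single-peaked preferences on a line, the Condorcet winner is the candidate closest to the median voter.
The median voter (position 14) is closest to Site C at 17.
Check: Site C vs Site E — voters closer to Site C: 6 of 9.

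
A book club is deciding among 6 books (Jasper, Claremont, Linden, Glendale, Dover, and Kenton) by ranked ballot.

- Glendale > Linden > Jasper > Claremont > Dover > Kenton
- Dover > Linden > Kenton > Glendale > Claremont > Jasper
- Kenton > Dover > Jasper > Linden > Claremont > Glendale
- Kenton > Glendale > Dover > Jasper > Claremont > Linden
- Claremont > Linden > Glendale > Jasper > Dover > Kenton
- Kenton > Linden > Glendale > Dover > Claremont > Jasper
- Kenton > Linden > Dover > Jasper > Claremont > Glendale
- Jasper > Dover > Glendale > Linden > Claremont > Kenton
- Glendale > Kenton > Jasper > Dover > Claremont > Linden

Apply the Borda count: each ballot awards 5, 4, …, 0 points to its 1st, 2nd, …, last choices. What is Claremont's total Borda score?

14

Borda scores:
  Jasper: 3 + 0 + 3 + 2 + 2 + 0 + 2 + 5 + 3 = 20
  Claremont: 2 + 1 + 1 + 1 + 5 + 1 + 1 + 1 + 1 = 14
  Linden: 4 + 4 + 2 + 0 + 4 + 4 + 4 + 2 + 0 = 24
  Glendale: 5 + 2 + 0 + 4 + 3 + 3 + 0 + 3 + 5 = 25
  Dover: 1 + 5 + 4 + 3 + 1 + 2 + 3 + 4 + 2 = 25
  Kenton: 0 + 3 + 5 + 5 + 0 + 5 + 5 + 0 + 4 = 27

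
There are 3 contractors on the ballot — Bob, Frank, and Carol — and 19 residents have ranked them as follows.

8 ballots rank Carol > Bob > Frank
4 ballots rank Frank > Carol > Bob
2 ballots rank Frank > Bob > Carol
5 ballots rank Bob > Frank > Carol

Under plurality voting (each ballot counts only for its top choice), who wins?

Carol

First-place vote totals:
  Bob: 5
  Frank: 6
  Carol: 8
Carol has the most first-place votes.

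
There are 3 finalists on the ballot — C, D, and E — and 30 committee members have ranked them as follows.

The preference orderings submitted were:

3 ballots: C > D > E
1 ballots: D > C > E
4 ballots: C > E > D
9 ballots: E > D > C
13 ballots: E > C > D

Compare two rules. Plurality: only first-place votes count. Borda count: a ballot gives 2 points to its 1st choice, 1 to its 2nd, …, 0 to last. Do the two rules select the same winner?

Plurality first-place counts: C 7, D 1, E 22 → E.
Borda totals: C 28, D 14, E 48 → E.
The two rules agree on E.

Yes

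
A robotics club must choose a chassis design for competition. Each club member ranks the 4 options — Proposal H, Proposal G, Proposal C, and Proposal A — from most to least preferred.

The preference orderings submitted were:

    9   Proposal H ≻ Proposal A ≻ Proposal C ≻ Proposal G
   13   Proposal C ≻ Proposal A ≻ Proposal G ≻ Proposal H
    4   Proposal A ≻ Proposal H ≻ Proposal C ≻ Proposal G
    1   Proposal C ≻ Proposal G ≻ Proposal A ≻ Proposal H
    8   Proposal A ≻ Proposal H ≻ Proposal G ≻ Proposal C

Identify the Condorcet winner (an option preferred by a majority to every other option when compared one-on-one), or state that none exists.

Proposal A

Head-to-head results (35 voters total):
Proposal H vs Proposal G: Proposal H wins 21–14.
Proposal H vs Proposal C: Proposal H wins 21–14.
Proposal H vs Proposal A: Proposal A wins 26–9.
Proposal G vs Proposal C: Proposal C wins 27–8.
Proposal G vs Proposal A: Proposal A wins 34–1.
Proposal C vs Proposal A: Proposal A wins 21–14.
Proposal A beats each rival — Proposal H (26–9), Proposal G (34–1), Proposal C (21–14) — so Proposal A is the Condorcet winner.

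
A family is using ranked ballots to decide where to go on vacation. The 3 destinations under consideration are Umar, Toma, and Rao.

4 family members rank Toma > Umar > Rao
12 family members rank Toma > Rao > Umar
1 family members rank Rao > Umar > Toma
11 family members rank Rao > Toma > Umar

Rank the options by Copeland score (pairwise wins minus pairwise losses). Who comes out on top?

Toma

Pairwise results:
  Umar vs Toma: Toma wins 27–1.
  Umar vs Rao: Rao wins 24–4.
  Toma vs Rao: Toma wins 16–12.
Copeland scores (wins − losses):
  Umar: 0 − 2 = -2
  Toma: 2 − 0 = 2
  Rao: 1 − 1 = 0
Toma has the best Copeland score.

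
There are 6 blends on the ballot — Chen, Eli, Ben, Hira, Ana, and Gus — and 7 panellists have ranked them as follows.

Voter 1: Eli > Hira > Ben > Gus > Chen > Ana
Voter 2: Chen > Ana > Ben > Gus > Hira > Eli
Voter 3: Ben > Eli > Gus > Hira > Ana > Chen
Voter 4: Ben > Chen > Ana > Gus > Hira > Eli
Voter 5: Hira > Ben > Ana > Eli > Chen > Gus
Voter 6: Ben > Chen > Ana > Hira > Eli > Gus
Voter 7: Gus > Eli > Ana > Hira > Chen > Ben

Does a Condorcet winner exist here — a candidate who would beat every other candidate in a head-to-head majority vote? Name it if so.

Head-to-head results (7 voters total):
Chen vs Eli: Eli wins 4–3.
Chen vs Ben: Ben wins 5–2.
Chen vs Hira: Hira wins 4–3.
Chen vs Ana: Chen wins 4–3.
Chen vs Gus: Chen wins 4–3.
Eli vs Ben: Ben wins 5–2.
Eli vs Hira: Hira wins 4–3.
Eli vs Ana: Ana wins 4–3.
Eli vs Gus: Eli wins 4–3.
Ben vs Hira: Ben wins 4–3.
Ben vs Ana: Ben wins 5–2.
Ben vs Gus: Ben wins 6–1.
Hira vs Ana: Ana wins 4–3.
Hira vs Gus: Gus wins 4–3.
Ana vs Gus: Ana wins 4–3.
Ben beats each rival — Chen (5–2), Eli (5–2), Hira (4–3), Ana (5–2), Gus (6–1) — so Ben is the Condorcet winner.

Ben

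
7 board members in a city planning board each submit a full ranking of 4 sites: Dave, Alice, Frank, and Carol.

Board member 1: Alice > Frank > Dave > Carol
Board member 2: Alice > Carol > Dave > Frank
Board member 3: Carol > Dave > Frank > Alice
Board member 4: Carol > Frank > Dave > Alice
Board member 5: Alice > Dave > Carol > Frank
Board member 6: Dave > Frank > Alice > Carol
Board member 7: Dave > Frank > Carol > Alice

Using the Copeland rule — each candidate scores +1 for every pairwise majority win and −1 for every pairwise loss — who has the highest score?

Pairwise results:
  Dave vs Alice: Dave wins 4–3.
  Dave vs Frank: Dave wins 5–2.
  Dave vs Carol: Dave wins 4–3.
  Alice vs Frank: Frank wins 4–3.
  Alice vs Carol: Alice wins 4–3.
  Frank vs Carol: Carol wins 4–3.
Copeland scores (wins − losses):
  Dave: 3 − 0 = 3
  Alice: 1 − 2 = -1
  Frank: 1 − 2 = -1
  Carol: 1 − 2 = -1
Dave has the best Copeland score.

Dave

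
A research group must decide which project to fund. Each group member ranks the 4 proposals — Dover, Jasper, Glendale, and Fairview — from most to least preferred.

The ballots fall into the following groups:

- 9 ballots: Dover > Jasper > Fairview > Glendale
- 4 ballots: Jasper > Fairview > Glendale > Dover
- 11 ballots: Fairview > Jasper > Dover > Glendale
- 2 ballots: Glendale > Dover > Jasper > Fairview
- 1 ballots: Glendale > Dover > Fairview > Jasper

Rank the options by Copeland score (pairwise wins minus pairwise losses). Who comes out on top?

Pairwise results:
  Dover vs Jasper: Jasper wins 15–12.
  Dover vs Glendale: Dover wins 20–7.
  Dover vs Fairview: Fairview wins 15–12.
  Jasper vs Glendale: Jasper wins 24–3.
  Jasper vs Fairview: Jasper wins 15–12.
  Glendale vs Fairview: Fairview wins 24–3.
Copeland scores (wins − losses):
  Dover: 1 − 2 = -1
  Jasper: 3 − 0 = 3
  Glendale: 0 − 3 = -3
  Fairview: 2 − 1 = 1
Jasper has the best Copeland score.

Jasper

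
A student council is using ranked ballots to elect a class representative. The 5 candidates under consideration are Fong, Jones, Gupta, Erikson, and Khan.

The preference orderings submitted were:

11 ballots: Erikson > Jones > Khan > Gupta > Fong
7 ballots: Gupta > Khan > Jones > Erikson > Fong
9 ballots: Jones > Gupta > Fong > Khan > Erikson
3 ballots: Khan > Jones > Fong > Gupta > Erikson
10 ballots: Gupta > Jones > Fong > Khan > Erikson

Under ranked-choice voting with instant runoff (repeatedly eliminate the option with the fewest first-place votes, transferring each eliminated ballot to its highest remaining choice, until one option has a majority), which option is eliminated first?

Round 1: Gupta 17, Erikson 11, Jones 9, Khan 3, Fong 0. Fong has the fewest and is eliminated.
Round 2: Gupta 17, Erikson 11, Jones 9, Khan 3. Khan has the fewest and is eliminated.
Round 3: Gupta 17, Jones 12, Erikson 11. Erikson has the fewest and is eliminated.
Round 4: Jones 23, Gupta 17. Jones has a majority.

Fong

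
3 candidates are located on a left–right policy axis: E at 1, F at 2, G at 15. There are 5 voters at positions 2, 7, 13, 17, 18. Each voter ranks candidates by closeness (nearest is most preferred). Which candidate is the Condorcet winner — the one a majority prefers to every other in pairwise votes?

With single-peaked preferences on a line, the Condorcet winner is the candidate closest to the median voter.
The median voter (position 13) is closest to G at 15.
Check: G vs F — voters closer to G: 3 of 5.

G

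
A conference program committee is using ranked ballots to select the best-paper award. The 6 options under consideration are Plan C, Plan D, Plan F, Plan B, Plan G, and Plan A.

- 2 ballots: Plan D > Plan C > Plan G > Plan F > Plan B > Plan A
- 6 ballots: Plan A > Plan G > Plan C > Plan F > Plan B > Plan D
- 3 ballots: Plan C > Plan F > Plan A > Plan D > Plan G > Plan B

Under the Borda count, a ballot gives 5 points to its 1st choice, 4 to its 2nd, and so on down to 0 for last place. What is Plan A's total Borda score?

39

Borda scores:
  Plan C: 2·4 + 6·3 + 3·5 = 41
  Plan D: 2·5 + 6·0 + 3·2 = 16
  Plan F: 2·2 + 6·2 + 3·4 = 28
  Plan B: 2·1 + 6·1 + 3·0 = 8
  Plan G: 2·3 + 6·4 + 3·1 = 33
  Plan A: 2·0 + 6·5 + 3·3 = 39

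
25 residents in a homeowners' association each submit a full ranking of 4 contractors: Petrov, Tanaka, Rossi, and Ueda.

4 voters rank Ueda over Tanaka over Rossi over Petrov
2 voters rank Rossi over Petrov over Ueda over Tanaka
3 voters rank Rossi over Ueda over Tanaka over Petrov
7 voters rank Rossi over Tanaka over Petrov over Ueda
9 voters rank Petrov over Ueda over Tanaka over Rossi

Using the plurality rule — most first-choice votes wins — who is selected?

Rossi

First-place vote totals:
  Petrov: 9
  Tanaka: 0
  Rossi: 12
  Ueda: 4
Rossi has the most first-place votes.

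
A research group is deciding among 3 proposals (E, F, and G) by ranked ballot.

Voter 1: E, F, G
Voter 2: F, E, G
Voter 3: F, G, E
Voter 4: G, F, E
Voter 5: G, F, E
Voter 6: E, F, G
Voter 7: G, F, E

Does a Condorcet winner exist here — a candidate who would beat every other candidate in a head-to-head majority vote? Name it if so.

Head-to-head results (7 voters total):
E vs F: F wins 5–2.
E vs G: G wins 4–3.
F vs G: F wins 4–3.
F beats each rival — E (5–2), G (4–3) — so F is the Condorcet winner.

F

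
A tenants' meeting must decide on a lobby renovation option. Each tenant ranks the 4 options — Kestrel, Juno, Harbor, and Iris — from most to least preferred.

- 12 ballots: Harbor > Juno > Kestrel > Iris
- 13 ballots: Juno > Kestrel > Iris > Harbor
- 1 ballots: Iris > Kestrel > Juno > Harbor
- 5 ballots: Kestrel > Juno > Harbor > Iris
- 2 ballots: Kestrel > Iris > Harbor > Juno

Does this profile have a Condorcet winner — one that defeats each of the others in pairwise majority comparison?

Head-to-head results (33 voters total):
Kestrel vs Juno: Juno wins 25–8.
Kestrel vs Harbor: Kestrel wins 21–12.
Kestrel vs Iris: Kestrel wins 32–1.
Juno vs Harbor: Juno wins 19–14.
Juno vs Iris: Juno wins 30–3.
Harbor vs Iris: Harbor wins 17–16.
Juno beats each rival — Kestrel (25–8), Harbor (19–14), Iris (30–3) — so Juno is the Condorcet winner.

Yes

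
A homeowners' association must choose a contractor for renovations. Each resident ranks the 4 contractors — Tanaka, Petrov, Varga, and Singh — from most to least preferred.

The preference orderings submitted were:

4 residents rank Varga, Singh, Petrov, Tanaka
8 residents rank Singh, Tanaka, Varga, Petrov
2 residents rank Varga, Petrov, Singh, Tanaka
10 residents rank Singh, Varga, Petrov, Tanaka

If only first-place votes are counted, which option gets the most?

First-place vote totals:
  Tanaka: 0
  Petrov: 0
  Varga: 6
  Singh: 18
Singh has the most first-place votes.

Singh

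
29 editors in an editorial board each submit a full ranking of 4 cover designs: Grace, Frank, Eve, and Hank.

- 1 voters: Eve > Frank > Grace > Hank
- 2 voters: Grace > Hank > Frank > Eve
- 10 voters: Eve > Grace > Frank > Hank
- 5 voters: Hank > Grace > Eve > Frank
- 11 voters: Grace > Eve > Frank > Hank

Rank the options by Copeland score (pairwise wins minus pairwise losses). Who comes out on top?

Grace

Pairwise results:
  Grace vs Frank: Grace wins 28–1.
  Grace vs Eve: Grace wins 18–11.
  Grace vs Hank: Grace wins 24–5.
  Frank vs Eve: Eve wins 27–2.
  Frank vs Hank: Frank wins 22–7.
  Eve vs Hank: Eve wins 22–7.
Copeland scores (wins − losses):
  Grace: 3 − 0 = 3
  Frank: 1 − 2 = -1
  Eve: 2 − 1 = 1
  Hank: 0 − 3 = -3
Grace has the best Copeland score.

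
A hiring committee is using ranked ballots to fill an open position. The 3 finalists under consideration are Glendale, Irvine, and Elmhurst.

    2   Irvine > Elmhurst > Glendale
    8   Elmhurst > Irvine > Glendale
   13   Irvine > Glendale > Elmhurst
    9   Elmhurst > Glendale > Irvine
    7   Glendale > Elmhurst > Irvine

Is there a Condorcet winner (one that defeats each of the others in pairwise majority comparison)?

Head-to-head results (39 voters total):
Glendale vs Irvine: Irvine wins 23–16.
Glendale vs Elmhurst: Glendale wins 20–19.
Irvine vs Elmhurst: Elmhurst wins 24–15.
No candidate beats all others: Glendale beats Elmhurst beats Irvine beats Glendale, a majority cycle.

No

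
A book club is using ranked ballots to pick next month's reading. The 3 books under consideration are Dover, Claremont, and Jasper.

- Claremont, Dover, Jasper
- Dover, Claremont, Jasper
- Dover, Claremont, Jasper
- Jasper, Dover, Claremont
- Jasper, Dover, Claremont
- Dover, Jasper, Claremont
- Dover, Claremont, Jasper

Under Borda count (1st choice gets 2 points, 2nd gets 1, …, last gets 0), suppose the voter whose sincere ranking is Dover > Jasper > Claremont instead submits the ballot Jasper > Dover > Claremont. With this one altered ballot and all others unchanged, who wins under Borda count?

Borda totals with the altered ballot: Dover 10, Claremont 5, Jasper 6.
The winner is unchanged: still Dover.

Dover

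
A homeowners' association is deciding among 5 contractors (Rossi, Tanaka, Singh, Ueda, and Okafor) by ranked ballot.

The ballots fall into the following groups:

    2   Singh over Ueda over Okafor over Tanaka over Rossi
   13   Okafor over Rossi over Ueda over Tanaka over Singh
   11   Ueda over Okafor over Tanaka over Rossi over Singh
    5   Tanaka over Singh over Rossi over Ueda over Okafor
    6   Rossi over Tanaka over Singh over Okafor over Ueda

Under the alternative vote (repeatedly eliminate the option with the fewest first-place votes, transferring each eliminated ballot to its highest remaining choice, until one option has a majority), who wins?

Round 1: Okafor 13, Ueda 11, Rossi 6, Tanaka 5, Singh 2. Singh has the fewest and is eliminated.
Round 2: Ueda 13, Okafor 13, Rossi 6, Tanaka 5. Tanaka has the fewest and is eliminated.
Round 3: Ueda 13, Okafor 13, Rossi 11. Rossi has the fewest and is eliminated.
Round 4: Okafor 19, Ueda 18. Okafor has a majority.

Okafor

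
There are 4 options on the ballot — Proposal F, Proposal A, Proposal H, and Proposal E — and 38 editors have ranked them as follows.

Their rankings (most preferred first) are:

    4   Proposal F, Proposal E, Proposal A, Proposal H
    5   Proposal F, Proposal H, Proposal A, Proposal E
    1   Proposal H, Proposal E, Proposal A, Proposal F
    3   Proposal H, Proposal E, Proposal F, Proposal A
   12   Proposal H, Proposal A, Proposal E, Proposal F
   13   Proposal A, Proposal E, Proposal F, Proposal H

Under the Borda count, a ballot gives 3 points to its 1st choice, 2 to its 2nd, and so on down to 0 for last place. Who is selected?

Proposal A

Borda scores:
  Proposal F: 4·3 + 5·3 + 0 + 3·1 + 12·0 + 13·1 = 43
  Proposal A: 4·1 + 5·1 + 1 + 3·0 + 12·2 + 13·3 = 73
  Proposal H: 4·0 + 5·2 + 3 + 3·3 + 12·3 + 13·0 = 58
  Proposal E: 4·2 + 5·0 + 2 + 3·2 + 12·1 + 13·2 = 54
Proposal A has the highest total.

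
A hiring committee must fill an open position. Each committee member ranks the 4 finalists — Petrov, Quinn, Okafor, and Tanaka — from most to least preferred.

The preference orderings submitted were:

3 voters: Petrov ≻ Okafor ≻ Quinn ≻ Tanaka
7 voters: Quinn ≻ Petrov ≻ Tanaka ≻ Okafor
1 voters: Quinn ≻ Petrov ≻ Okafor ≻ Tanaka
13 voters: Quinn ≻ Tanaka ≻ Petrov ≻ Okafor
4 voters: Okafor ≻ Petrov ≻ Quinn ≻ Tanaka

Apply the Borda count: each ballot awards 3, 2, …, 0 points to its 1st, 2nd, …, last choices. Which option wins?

Borda scores:
  Petrov: 3·3 + 7·2 + 2 + 13·1 + 4·2 = 46
  Quinn: 3·1 + 7·3 + 3 + 13·3 + 4·1 = 70
  Okafor: 3·2 + 7·0 + 1 + 13·0 + 4·3 = 19
  Tanaka: 3·0 + 7·1 + 0 + 13·2 + 4·0 = 33
Quinn has the highest total.

Quinn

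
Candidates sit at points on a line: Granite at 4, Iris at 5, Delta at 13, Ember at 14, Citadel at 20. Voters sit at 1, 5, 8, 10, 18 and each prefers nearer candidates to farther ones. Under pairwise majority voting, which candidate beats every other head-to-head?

Iris

With single-peaked preferences on a line, the Condorcet winner is the candidate closest to the median voter.
The median voter (position 8) is closest to Iris at 5.
Check: Iris vs Citadel — voters closer to Iris: 4 of 5.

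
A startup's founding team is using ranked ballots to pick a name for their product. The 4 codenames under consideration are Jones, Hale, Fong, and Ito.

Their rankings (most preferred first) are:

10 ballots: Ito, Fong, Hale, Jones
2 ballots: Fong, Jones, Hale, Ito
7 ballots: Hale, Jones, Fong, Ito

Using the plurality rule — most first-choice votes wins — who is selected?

Ito

First-place vote totals:
  Jones: 0
  Hale: 7
  Fong: 2
  Ito: 10
Ito has the most first-place votes.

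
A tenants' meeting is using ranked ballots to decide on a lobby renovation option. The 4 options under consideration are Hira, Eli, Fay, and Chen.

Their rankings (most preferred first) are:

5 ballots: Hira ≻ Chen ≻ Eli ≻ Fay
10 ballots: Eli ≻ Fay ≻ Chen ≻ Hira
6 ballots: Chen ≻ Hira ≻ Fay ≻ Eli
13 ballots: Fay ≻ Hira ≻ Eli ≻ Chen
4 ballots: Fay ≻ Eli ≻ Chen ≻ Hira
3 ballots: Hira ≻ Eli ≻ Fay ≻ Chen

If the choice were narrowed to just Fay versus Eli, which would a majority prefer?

Fay

Ballots ranking Fay above Eli: 6+13+4 = 23.
Ballots ranking Eli above Fay: 5+10+3 = 18.
Fay wins the head-to-head, 23–18.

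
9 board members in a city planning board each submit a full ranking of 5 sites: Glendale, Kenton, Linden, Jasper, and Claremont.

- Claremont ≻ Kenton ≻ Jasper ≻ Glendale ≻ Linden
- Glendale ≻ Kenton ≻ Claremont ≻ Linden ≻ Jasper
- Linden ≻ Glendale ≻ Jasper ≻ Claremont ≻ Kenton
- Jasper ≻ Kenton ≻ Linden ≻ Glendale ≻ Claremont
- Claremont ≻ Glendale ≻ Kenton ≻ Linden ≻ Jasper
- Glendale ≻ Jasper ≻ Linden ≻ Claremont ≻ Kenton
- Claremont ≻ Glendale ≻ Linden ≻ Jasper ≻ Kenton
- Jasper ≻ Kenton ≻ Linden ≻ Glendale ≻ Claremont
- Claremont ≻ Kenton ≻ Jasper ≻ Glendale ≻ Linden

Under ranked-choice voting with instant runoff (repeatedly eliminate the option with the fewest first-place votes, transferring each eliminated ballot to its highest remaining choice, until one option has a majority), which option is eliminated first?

Kenton

Round 1: Claremont 4, Glendale 2, Jasper 2, Linden 1, Kenton 0. Kenton has the fewest and is eliminated.
Round 2: Claremont 4, Glendale 2, Jasper 2, Linden 1. Linden has the fewest and is eliminated.
Round 3: Claremont 4, Glendale 3, Jasper 2. Jasper has the fewest and is eliminated.
Round 4: Glendale 5, Claremont 4. Glendale has a majority.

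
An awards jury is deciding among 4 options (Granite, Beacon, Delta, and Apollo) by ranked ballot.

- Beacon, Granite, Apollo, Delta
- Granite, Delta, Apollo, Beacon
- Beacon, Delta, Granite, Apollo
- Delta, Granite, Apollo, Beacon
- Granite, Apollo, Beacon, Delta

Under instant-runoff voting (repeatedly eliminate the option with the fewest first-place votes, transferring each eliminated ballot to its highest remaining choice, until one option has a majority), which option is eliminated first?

Apollo

Round 1: Granite 2, Beacon 2, Delta 1, Apollo 0. Apollo has the fewest and is eliminated.
Round 2: Granite 2, Beacon 2, Delta 1. Delta has the fewest and is eliminated.
Round 3: Granite 3, Beacon 2. Granite has a majority.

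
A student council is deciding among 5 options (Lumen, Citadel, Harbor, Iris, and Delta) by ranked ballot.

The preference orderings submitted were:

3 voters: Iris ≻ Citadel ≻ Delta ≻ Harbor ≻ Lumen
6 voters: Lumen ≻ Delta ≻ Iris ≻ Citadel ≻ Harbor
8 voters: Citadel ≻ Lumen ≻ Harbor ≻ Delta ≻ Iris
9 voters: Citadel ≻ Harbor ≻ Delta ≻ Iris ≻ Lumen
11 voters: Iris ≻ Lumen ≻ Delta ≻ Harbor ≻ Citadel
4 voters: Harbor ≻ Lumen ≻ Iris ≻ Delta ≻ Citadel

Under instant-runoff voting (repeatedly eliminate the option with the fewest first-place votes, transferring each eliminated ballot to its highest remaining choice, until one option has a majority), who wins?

Iris

Round 1: Citadel 17, Iris 14, Lumen 6, Harbor 4, Delta 0. Delta has the fewest and is eliminated.
Round 2: Citadel 17, Iris 14, Lumen 6, Harbor 4. Harbor has the fewest and is eliminated.
Round 3: Citadel 17, Iris 14, Lumen 10. Lumen has the fewest and is eliminated.
Round 4: Iris 24, Citadel 17. Iris has a majority.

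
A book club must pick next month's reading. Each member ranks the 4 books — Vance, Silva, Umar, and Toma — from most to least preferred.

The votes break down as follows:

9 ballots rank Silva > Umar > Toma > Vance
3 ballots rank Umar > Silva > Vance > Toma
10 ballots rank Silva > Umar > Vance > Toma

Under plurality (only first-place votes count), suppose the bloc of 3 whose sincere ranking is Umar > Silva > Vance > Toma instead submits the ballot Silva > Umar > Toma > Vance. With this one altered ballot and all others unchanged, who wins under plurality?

First-place totals with the altered ballot: Vance 0, Silva 22, Umar 0, Toma 0.
The winner is unchanged: still Silva.

Silva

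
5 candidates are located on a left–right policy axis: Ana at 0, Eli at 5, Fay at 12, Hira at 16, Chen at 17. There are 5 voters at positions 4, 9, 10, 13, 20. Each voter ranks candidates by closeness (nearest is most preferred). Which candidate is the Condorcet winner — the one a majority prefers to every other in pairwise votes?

Fay

With single-peaked preferences on a line, the Condorcet winner is the candidate closest to the median voter.
The median voter (position 10) is closest to Fay at 12.
Check: Fay vs Eli — voters closer to Fay: 4 of 5.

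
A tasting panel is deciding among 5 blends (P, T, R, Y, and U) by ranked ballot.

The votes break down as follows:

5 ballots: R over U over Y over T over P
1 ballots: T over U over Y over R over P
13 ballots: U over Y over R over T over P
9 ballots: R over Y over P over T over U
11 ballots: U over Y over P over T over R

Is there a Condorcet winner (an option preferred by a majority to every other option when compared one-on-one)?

Yes

Head-to-head results (39 voters total):
P vs T: P wins 20–19.
P vs R: R wins 28–11.
P vs Y: Y wins 39–0.
P vs U: U wins 30–9.
T vs R: R wins 27–12.
T vs Y: Y wins 38–1.
T vs U: U wins 29–10.
R vs Y: Y wins 25–14.
R vs U: U wins 25–14.
Y vs U: U wins 30–9.
U beats each rival — P (30–9), T (29–10), R (25–14), Y (30–9) — so U is the Condorcet winner.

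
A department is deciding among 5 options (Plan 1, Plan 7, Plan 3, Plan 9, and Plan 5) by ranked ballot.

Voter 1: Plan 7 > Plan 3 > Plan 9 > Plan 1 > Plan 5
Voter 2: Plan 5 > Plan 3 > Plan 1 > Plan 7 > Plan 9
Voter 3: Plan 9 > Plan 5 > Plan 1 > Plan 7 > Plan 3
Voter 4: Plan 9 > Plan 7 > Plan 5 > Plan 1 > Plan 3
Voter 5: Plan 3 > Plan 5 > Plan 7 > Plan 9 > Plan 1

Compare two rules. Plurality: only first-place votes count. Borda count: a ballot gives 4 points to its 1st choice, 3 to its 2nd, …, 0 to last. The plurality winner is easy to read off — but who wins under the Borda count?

Plurality first-place counts: Plan 1 0, Plan 7 1, Plan 3 1, Plan 9 2, Plan 5 1 → Plan 9.
Borda totals: Plan 1 6, Plan 7 11, Plan 3 10, Plan 9 11, Plan 5 12 → Plan 5.

Plan 5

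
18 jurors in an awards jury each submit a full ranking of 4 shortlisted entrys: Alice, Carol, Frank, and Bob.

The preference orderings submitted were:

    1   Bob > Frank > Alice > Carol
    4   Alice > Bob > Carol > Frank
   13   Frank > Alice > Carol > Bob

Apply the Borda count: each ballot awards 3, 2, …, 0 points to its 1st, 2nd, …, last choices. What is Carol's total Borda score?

17

Borda scores:
  Alice: 1 + 4·3 + 13·2 = 39
  Carol: 0 + 4·1 + 13·1 = 17
  Frank: 2 + 4·0 + 13·3 = 41
  Bob: 3 + 4·2 + 13·0 = 11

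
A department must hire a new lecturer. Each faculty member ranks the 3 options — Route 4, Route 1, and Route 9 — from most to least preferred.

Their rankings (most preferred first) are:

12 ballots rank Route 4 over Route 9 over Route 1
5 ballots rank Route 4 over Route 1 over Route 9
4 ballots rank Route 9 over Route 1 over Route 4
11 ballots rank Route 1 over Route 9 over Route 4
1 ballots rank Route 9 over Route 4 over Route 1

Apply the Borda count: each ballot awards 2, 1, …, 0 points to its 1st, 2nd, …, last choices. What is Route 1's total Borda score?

31

Borda scores:
  Route 4: 12·2 + 5·2 + 4·0 + 11·0 + 1 = 35
  Route 1: 12·0 + 5·1 + 4·1 + 11·2 + 0 = 31
  Route 9: 12·1 + 5·0 + 4·2 + 11·1 + 2 = 33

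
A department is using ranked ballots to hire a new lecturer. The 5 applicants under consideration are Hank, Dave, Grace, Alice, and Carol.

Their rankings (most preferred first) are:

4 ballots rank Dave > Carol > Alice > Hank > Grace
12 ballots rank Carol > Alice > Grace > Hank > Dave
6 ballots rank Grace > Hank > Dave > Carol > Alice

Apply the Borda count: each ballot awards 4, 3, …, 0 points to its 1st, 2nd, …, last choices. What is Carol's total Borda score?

Borda scores:
  Hank: 4·1 + 12·1 + 6·3 = 34
  Dave: 4·4 + 12·0 + 6·2 = 28
  Grace: 4·0 + 12·2 + 6·4 = 48
  Alice: 4·2 + 12·3 + 6·0 = 44
  Carol: 4·3 + 12·4 + 6·1 = 66

66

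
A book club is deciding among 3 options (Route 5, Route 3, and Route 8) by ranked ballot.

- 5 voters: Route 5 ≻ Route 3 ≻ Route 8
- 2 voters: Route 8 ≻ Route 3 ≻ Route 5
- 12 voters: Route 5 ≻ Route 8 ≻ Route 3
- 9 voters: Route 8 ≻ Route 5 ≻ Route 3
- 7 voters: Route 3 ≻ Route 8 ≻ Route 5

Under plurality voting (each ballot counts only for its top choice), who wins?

Route 5

First-place vote totals:
  Route 5: 17
  Route 3: 7
  Route 8: 11
Route 5 has the most first-place votes.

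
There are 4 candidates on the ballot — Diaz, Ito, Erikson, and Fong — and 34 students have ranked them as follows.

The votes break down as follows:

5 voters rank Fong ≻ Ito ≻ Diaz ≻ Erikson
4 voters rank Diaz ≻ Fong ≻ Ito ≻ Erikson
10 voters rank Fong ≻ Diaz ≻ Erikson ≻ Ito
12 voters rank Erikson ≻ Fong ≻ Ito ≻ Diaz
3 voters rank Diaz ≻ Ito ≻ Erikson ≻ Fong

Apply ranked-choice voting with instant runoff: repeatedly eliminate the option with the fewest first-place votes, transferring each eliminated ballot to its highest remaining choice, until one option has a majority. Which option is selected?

Fong

Round 1: Fong 15, Erikson 12, Diaz 7, Ito 0. Ito has the fewest and is eliminated.
Round 2: Fong 15, Erikson 12, Diaz 7. Diaz has the fewest and is eliminated.
Round 3: Fong 19, Erikson 15. Fong has a majority.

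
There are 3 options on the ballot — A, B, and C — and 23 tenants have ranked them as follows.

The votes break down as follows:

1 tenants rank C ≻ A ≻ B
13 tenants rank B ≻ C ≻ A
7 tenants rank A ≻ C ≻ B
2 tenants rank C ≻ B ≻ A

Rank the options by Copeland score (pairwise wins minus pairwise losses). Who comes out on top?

B

Pairwise results:
  A vs B: B wins 15–8.
  A vs C: C wins 16–7.
  B vs C: B wins 13–10.
Copeland scores (wins − losses):
  A: 0 − 2 = -2
  B: 2 − 0 = 2
  C: 1 − 1 = 0
B has the best Copeland score.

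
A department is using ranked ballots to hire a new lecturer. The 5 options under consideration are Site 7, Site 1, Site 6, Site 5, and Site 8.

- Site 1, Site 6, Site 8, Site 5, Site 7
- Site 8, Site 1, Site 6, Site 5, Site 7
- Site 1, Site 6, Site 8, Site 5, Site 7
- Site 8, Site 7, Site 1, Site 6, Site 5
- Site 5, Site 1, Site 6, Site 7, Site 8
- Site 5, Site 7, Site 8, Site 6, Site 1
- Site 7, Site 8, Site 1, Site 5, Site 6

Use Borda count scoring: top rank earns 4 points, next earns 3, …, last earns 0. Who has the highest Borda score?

Borda scores:
  Site 7: 0 + 0 + 0 + 3 + 1 + 3 + 4 = 11
  Site 1: 4 + 3 + 4 + 2 + 3 + 0 + 2 = 18
  Site 6: 3 + 2 + 3 + 1 + 2 + 1 + 0 = 12
  Site 5: 1 + 1 + 1 + 0 + 4 + 4 + 1 = 12
  Site 8: 2 + 4 + 2 + 4 + 0 + 2 + 3 = 17
Site 1 has the highest total.

Site 1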